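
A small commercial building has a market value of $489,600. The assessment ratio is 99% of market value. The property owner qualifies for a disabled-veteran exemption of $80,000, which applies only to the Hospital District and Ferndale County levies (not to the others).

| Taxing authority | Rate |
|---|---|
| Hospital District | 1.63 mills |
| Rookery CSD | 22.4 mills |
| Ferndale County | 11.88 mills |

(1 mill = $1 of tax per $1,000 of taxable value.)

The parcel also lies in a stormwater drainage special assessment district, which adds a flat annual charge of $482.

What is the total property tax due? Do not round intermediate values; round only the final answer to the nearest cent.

$16,806.92

Assessed value = $489,600 × 0.99 = $484,704
Hospital District: ($484,704 − $80,000) × 0.00163 = $404,704 × 0.00163 = $659.66752
Rookery CSD: $484,704 × 0.0224 = $10,857.3696
Ferndale County: ($484,704 − $80,000) × 0.01188 = $404,704 × 0.01188 = $4,807.88352
Levies subtotal = $16,324.92064
Total = $16,324.92064 + $482 = $16,806.92064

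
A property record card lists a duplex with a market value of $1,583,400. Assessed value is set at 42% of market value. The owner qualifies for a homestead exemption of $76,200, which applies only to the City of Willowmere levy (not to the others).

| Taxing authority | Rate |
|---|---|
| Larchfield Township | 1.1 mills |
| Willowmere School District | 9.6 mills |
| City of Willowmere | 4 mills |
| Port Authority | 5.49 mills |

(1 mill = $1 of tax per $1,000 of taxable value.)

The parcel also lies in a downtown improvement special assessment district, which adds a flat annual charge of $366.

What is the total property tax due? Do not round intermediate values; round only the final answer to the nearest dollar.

Assessed value = $1,583,400 × 0.42 = $665,028
Larchfield Township: $665,028 × 0.0011 = $731.5308
Willowmere School District: $665,028 × 0.0096 = $6,384.2688
City of Willowmere: ($665,028 − $76,200) × 0.004 = $588,828 × 0.004 = $2,355.312
Port Authority: $665,028 × 0.00549 = $3,651.00372
Levies subtotal = $13,122.11532
Total = $13,122.11532 + $366 = $13,488.11532

$13,488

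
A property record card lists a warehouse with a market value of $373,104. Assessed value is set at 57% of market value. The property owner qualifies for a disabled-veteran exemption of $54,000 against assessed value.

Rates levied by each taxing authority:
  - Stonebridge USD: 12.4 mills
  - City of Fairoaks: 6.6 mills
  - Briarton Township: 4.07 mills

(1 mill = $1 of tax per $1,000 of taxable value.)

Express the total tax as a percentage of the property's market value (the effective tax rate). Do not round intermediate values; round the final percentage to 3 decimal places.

0.981%

Assessed value = $373,104 × 0.57 = $212,669.28
Taxable value = $212,669.28 − $54,000 = $158,669.28
Stonebridge USD: $158,669.28 × 0.0124 = $1,967.499072
City of Fairoaks: $158,669.28 × 0.0066 = $1,047.217248
Briarton Township: $158,669.28 × 0.00407 = $645.7839696
Total tax = $3,660.5002896
Effective rate = $3,660.5002896 ÷ $373,104 = 0.981% of market value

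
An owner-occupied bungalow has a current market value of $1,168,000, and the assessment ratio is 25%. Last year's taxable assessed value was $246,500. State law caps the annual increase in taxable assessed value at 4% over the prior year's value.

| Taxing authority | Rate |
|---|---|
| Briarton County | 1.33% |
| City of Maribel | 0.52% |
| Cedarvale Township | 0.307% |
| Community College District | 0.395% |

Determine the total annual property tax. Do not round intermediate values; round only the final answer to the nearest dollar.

Uncapped assessed value = $1,168,000 × 0.25 = $292,000
Cap limit = $246,500 × 1.04 = $256,360
Taxable assessed value = min($292,000, $256,360) = $256,360 (cap binds)
Briarton County: $256,360 × 0.0133 = $3,409.588
City of Maribel: $256,360 × 0.0052 = $1,333.072
Cedarvale Township: $256,360 × 0.00307 = $787.0252
Community College District: $256,360 × 0.00395 = $1,012.622
Total = $6,542.3072

$6,542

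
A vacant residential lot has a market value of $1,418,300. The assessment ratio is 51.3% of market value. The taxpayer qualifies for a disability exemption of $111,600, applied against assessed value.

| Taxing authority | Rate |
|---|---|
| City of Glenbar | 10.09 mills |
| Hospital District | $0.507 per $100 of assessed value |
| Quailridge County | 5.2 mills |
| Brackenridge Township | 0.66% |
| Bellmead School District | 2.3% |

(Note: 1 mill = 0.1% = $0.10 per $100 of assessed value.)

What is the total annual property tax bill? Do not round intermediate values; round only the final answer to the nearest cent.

$30,774.76

Assessed value = $1,418,300 × 0.513 = $727,587.9
Taxable value = $727,587.9 − $111,600 = $615,987.9
City of Glenbar: $615,987.9 × 0.01009 = $6,215.317911
Hospital District: $615,987.9 × 0.00507 = $3,123.058653
Quailridge County: $615,987.9 × 0.0052 = $3,203.13708
Brackenridge Township: $615,987.9 × 0.0066 = $4,065.52014
Bellmead School District: $615,987.9 × 0.023 = $14,167.7217
Total = $30,774.755484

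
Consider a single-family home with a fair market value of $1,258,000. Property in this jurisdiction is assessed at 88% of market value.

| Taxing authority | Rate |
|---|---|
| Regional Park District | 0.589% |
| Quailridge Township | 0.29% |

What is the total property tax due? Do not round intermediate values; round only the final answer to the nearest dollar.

$9,731

Assessed value = $1,258,000 × 0.88 = $1,107,040
Regional Park District: $1,107,040 × 0.00589 = $6,520.4656
Quailridge Township: $1,107,040 × 0.0029 = $3,210.416
Total = $6,520.4656 + $3,210.416 = $9,730.8816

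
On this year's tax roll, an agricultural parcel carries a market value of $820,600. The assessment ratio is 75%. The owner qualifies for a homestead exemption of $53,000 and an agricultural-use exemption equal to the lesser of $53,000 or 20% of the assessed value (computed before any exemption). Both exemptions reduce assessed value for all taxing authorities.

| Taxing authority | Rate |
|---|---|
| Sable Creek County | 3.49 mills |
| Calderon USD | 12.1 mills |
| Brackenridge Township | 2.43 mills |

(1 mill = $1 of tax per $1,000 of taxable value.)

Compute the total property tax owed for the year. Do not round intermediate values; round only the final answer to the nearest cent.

$9,180.29

Assessed value = $820,600 × 0.75 = $615,450
Agricultural-use exemption = min($53,000, 20% × $615,450) = min($53,000, $123,090) = $53,000 (dollar cap binds)
Taxable value = $615,450 − $53,000 − $53,000 = $509,450
Sable Creek County: $509,450 × 0.00349 = $1,777.9805
Calderon USD: $509,450 × 0.0121 = $6,164.345
Brackenridge Township: $509,450 × 0.00243 = $1,237.9635
Total = $9,180.289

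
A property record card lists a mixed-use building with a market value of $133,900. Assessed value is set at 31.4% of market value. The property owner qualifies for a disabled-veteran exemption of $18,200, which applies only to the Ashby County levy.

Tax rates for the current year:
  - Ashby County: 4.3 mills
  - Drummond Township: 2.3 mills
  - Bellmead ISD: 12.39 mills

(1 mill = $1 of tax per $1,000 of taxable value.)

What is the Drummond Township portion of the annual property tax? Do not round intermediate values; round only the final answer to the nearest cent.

$96.70

Assessed value = $133,900 × 0.314 = $42,044.6
Drummond Township taxable value = $42,044.6 (exemption does not apply)
Drummond Township levy = $42,044.6 × 0.0023 = $96.70258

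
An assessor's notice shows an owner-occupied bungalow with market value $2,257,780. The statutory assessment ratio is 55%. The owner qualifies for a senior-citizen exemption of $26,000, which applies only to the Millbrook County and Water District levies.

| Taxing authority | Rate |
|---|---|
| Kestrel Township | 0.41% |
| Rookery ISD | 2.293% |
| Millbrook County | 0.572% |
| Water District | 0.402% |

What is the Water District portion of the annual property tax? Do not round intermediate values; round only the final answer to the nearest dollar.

Assessed value = $2,257,780 × 0.55 = $1,241,779
Water District taxable value = $1,241,779 − $26,000 = $1,215,779
Water District levy = $1,215,779 × 0.00402 = $4,887.43158

$4,887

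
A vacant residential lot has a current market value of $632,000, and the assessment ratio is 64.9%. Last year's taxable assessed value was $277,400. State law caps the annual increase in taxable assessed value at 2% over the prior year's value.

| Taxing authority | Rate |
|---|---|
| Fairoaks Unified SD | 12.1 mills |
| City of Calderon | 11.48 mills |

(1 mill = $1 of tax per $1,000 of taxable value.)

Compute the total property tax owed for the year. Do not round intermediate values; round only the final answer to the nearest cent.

Uncapped assessed value = $632,000 × 0.649 = $410,168
Cap limit = $277,400 × 1.02 = $282,948
Taxable assessed value = min($410,168, $282,948) = $282,948 (cap binds)
Fairoaks Unified SD: $282,948 × 0.0121 = $3,423.6708
City of Calderon: $282,948 × 0.01148 = $3,248.24304
Total = $6,671.91384

$6,671.91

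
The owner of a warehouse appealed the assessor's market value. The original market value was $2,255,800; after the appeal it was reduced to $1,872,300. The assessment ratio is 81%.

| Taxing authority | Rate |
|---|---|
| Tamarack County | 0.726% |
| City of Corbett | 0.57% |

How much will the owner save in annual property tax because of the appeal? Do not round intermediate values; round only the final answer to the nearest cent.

$4,025.83

Old assessed value = $2,255,800 × 0.81 = $1,827,198
New assessed value = $1,872,300 × 0.81 = $1,516,563
Combined rate = 0.00726 + 0.0057 = 0.01296
Old tax = $1,827,198 × 0.01296 = $23,680.48608
New tax = $1,516,563 × 0.01296 = $19,654.65648
Reduction = $23,680.48608 − $19,654.65648 = $4,025.8296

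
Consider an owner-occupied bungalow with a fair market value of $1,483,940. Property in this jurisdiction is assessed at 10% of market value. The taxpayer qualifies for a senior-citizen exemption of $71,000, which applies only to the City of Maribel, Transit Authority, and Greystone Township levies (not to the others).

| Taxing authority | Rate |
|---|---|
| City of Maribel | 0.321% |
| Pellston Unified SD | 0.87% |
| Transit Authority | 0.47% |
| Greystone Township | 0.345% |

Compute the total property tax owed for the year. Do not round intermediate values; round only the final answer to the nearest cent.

Assessed value = $1,483,940 × 0.1 = $148,394
City of Maribel: ($148,394 − $71,000) × 0.00321 = $77,394 × 0.00321 = $248.43474
Pellston Unified SD: $148,394 × 0.0087 = $1,291.0278
Transit Authority: ($148,394 − $71,000) × 0.0047 = $77,394 × 0.0047 = $363.7518
Greystone Township: ($148,394 − $71,000) × 0.00345 = $77,394 × 0.00345 = $267.0093
Total = $2,170.22364

$2,170.22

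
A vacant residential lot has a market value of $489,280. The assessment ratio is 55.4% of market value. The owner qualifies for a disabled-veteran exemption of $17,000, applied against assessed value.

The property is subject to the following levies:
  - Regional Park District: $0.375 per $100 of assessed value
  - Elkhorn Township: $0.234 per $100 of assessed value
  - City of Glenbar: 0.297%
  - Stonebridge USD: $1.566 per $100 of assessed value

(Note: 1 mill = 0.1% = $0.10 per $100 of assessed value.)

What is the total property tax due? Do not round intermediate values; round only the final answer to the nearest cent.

$6,280.39

Assessed value = $489,280 × 0.554 = $271,061.12
Taxable value = $271,061.12 − $17,000 = $254,061.12
Regional Park District: $254,061.12 × 0.00375 = $952.7292
Elkhorn Township: $254,061.12 × 0.00234 = $594.5030208
City of Glenbar: $254,061.12 × 0.00297 = $754.5615264
Stonebridge USD: $254,061.12 × 0.01566 = $3,978.5971392
Total = $6,280.3908864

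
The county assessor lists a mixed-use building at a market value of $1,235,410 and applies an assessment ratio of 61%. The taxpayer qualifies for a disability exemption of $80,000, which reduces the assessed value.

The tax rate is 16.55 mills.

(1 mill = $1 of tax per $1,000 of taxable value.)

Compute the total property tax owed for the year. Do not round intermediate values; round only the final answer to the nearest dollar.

Assessed value = $1,235,410 × 0.61 = $753,600.1
Taxable value = $753,600.1 − $80,000 = $673,600.1
Tax = $673,600.1 × 0.01655 = $11,148.081655

$11,148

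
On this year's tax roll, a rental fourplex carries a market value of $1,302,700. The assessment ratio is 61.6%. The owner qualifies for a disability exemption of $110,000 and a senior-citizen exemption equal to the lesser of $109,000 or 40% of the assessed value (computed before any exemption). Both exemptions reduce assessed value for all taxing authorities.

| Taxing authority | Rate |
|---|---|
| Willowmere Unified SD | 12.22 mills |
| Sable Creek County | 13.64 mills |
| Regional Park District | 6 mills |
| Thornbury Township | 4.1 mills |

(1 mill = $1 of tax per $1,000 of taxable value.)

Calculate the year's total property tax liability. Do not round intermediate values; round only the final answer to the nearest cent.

$20,981.34

Assessed value = $1,302,700 × 0.616 = $802,463.2
Senior-citizen exemption = min($109,000, 40% × $802,463.2) = min($109,000, $320,985.28) = $109,000 (dollar cap binds)
Taxable value = $802,463.2 − $110,000 − $109,000 = $583,463.2
Willowmere Unified SD: $583,463.2 × 0.01222 = $7,129.920304
Sable Creek County: $583,463.2 × 0.01364 = $7,958.438048
Regional Park District: $583,463.2 × 0.006 = $3,500.7792
Thornbury Township: $583,463.2 × 0.0041 = $2,392.19912
Total = $20,981.336672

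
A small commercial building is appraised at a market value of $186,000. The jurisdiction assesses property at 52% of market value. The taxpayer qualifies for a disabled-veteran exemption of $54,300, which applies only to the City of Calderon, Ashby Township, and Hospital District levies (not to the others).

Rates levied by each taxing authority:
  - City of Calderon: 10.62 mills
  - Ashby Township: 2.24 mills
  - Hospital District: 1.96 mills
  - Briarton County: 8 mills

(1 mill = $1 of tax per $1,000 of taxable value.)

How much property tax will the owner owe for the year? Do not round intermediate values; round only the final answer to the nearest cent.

$1,402.42

Assessed value = $186,000 × 0.52 = $96,720
City of Calderon: ($96,720 − $54,300) × 0.01062 = $42,420 × 0.01062 = $450.5004
Ashby Township: ($96,720 − $54,300) × 0.00224 = $42,420 × 0.00224 = $95.0208
Hospital District: ($96,720 − $54,300) × 0.00196 = $42,420 × 0.00196 = $83.1432
Briarton County: $96,720 × 0.008 = $773.76
Total = $1,402.4244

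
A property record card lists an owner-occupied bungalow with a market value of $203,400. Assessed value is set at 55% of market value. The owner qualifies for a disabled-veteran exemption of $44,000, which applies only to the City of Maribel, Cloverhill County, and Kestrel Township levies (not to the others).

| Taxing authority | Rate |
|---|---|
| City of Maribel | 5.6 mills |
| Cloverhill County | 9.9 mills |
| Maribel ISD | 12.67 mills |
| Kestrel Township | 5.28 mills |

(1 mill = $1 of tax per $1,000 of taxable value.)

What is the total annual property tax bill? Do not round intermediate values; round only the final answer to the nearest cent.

Assessed value = $203,400 × 0.55 = $111,870
City of Maribel: ($111,870 − $44,000) × 0.0056 = $67,870 × 0.0056 = $380.072
Cloverhill County: ($111,870 − $44,000) × 0.0099 = $67,870 × 0.0099 = $671.913
Maribel ISD: $111,870 × 0.01267 = $1,417.3929
Kestrel Township: ($111,870 − $44,000) × 0.00528 = $67,870 × 0.00528 = $358.3536
Total = $2,827.7315

$2,827.73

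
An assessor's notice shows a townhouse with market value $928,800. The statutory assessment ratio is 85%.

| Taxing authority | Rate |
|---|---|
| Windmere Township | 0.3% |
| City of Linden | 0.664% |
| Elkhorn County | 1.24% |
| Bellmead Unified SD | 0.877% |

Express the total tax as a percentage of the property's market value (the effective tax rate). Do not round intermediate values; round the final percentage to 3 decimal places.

Assessed value = $928,800 × 0.85 = $789,480
Windmere Township: $789,480 × 0.003 = $2,368.44
City of Linden: $789,480 × 0.00664 = $5,242.1472
Elkhorn County: $789,480 × 0.0124 = $9,789.552
Bellmead Unified SD: $789,480 × 0.00877 = $6,923.7396
Total tax = $24,323.8788
Effective rate = $24,323.8788 ÷ $928,800 = 2.619% of market value

2.619%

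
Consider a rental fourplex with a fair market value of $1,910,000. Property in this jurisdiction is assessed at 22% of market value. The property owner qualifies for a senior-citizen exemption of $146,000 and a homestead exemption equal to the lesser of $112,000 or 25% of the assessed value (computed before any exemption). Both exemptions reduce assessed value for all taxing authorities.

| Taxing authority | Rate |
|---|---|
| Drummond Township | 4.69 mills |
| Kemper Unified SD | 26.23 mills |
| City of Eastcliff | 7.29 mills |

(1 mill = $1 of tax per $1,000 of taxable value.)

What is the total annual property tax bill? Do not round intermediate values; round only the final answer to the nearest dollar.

$6,463

Assessed value = $1,910,000 × 0.22 = $420,200
Homestead exemption = min($112,000, 25% × $420,200) = min($112,000, $105,050) = $105,050 (percentage binds)
Taxable value = $420,200 − $146,000 − $105,050 = $169,150
Drummond Township: $169,150 × 0.00469 = $793.3135
Kemper Unified SD: $169,150 × 0.02623 = $4,436.8045
City of Eastcliff: $169,150 × 0.00729 = $1,233.1035
Total = $6,463.2215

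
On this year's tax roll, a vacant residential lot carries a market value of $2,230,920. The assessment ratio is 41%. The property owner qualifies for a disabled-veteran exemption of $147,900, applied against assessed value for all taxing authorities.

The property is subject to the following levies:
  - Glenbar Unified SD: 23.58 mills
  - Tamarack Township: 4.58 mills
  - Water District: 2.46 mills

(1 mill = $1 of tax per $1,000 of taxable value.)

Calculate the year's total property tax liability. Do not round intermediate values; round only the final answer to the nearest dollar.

$23,479

Assessed value = $2,230,920 × 0.41 = $914,677.2
Taxable value = $914,677.2 − $147,900 = $766,777.2
Glenbar Unified SD: $766,777.2 × 0.02358 = $18,080.606376
Tamarack Township: $766,777.2 × 0.00458 = $3,511.839576
Water District: $766,777.2 × 0.00246 = $1,886.271912
Total = $18,080.606376 + $3,511.839576 + $1,886.271912 = $23,478.717864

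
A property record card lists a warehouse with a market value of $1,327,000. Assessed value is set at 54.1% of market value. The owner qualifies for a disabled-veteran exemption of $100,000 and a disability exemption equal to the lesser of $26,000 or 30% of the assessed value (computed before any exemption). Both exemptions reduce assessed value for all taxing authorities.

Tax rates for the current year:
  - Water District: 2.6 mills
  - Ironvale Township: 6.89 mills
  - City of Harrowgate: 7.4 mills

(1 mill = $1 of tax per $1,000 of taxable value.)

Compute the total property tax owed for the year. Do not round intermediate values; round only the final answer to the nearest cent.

Assessed value = $1,327,000 × 0.541 = $717,907
Disability exemption = min($26,000, 30% × $717,907) = min($26,000, $215,372.1) = $26,000 (dollar cap binds)
Taxable value = $717,907 − $100,000 − $26,000 = $591,907
Water District: $591,907 × 0.0026 = $1,538.9582
Ironvale Township: $591,907 × 0.00689 = $4,078.23923
City of Harrowgate: $591,907 × 0.0074 = $4,380.1118
Total = $9,997.30923

$9,997.31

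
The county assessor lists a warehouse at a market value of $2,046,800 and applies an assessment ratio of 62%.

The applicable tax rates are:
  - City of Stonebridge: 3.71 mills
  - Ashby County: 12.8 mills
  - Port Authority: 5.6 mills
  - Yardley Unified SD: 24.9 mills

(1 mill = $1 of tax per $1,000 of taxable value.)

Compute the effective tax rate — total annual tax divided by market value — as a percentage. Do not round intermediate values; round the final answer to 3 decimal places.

2.915%

Assessed value = $2,046,800 × 0.62 = $1,269,016
City of Stonebridge: $1,269,016 × 0.00371 = $4,708.04936
Ashby County: $1,269,016 × 0.0128 = $16,243.4048
Port Authority: $1,269,016 × 0.0056 = $7,106.4896
Yardley Unified SD: $1,269,016 × 0.0249 = $31,598.4984
Total tax = $59,656.44216
Effective rate = $59,656.44216 ÷ $2,046,800 = 2.915% of market value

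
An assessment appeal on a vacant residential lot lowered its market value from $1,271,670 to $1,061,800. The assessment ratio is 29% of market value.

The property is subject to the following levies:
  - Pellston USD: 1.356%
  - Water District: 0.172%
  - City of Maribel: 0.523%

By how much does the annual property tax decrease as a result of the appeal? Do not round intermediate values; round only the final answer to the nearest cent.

Old assessed value = $1,271,670 × 0.29 = $368,784.3
New assessed value = $1,061,800 × 0.29 = $307,922
Combined rate = 0.01356 + 0.00172 + 0.00523 = 0.02051
Old tax = $368,784.3 × 0.02051 = $7,563.765993
New tax = $307,922 × 0.02051 = $6,315.48022
Reduction = $7,563.765993 − $6,315.48022 = $1,248.285773

$1,248.29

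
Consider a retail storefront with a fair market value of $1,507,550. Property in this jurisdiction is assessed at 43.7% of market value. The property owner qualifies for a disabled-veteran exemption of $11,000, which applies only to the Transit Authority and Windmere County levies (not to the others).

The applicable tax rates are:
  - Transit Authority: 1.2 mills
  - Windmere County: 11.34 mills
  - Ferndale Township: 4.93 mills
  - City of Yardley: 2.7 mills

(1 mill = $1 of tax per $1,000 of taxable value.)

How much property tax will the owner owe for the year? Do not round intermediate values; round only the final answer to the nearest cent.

Assessed value = $1,507,550 × 0.437 = $658,799.35
Transit Authority: ($658,799.35 − $11,000) × 0.0012 = $647,799.35 × 0.0012 = $777.35922
Windmere County: ($658,799.35 − $11,000) × 0.01134 = $647,799.35 × 0.01134 = $7,346.044629
Ferndale Township: $658,799.35 × 0.00493 = $3,247.8807955
City of Yardley: $658,799.35 × 0.0027 = $1,778.758245
Total = $13,150.0428895

$13,150.04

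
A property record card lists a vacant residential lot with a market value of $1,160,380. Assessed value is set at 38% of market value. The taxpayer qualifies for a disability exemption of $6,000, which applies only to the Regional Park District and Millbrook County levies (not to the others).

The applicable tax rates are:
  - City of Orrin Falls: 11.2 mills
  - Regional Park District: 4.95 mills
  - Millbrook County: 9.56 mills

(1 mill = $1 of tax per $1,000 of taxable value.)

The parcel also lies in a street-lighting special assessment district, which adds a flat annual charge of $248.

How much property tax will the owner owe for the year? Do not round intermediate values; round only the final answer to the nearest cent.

Assessed value = $1,160,380 × 0.38 = $440,944.4
City of Orrin Falls: $440,944.4 × 0.0112 = $4,938.57728
Regional Park District: ($440,944.4 − $6,000) × 0.00495 = $434,944.4 × 0.00495 = $2,152.97478
Millbrook County: ($440,944.4 − $6,000) × 0.00956 = $434,944.4 × 0.00956 = $4,158.068464
Levies subtotal = $11,249.620524
Total = $11,249.620524 + $248 = $11,497.620524

$11,497.62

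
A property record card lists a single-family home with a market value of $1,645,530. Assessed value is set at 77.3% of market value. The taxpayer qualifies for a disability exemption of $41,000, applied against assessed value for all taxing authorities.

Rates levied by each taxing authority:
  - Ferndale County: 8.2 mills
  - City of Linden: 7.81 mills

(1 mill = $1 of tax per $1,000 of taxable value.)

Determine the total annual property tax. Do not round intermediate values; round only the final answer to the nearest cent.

$19,708.22

Assessed value = $1,645,530 × 0.773 = $1,271,994.69
Taxable value = $1,271,994.69 − $41,000 = $1,230,994.69
Ferndale County: $1,230,994.69 × 0.0082 = $10,094.156458
City of Linden: $1,230,994.69 × 0.00781 = $9,614.0685289
Total = $10,094.156458 + $9,614.0685289 = $19,708.2249869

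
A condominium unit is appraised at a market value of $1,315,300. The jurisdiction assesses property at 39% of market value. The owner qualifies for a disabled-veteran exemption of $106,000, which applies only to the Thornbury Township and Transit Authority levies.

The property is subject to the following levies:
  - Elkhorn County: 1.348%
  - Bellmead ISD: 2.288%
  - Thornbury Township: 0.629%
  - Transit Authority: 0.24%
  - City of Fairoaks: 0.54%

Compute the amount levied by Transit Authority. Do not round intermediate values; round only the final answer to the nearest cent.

Assessed value = $1,315,300 × 0.39 = $512,967
Transit Authority taxable value = $512,967 − $106,000 = $406,967
Transit Authority levy = $406,967 × 0.0024 = $976.7208

$976.72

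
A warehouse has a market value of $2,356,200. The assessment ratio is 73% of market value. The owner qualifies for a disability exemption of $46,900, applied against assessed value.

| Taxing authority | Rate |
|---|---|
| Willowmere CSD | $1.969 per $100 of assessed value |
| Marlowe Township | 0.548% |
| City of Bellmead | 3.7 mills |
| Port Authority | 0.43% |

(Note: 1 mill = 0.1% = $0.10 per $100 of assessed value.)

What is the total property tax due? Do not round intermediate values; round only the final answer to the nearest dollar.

$55,498

Assessed value = $2,356,200 × 0.73 = $1,720,026
Taxable value = $1,720,026 − $46,900 = $1,673,126
Willowmere CSD: $1,673,126 × 0.01969 = $32,943.85094
Marlowe Township: $1,673,126 × 0.00548 = $9,168.73048
City of Bellmead: $1,673,126 × 0.0037 = $6,190.5662
Port Authority: $1,673,126 × 0.0043 = $7,194.4418
Total = $55,497.58942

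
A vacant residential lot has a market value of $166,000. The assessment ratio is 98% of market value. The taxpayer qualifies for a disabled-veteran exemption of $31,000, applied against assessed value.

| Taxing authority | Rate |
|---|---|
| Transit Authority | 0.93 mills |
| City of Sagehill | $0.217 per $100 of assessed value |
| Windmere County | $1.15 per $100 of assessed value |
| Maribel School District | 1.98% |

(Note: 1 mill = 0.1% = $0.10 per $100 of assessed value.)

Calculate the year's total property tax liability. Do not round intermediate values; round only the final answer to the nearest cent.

$4,529.79

Assessed value = $166,000 × 0.98 = $162,680
Taxable value = $162,680 − $31,000 = $131,680
Transit Authority: $131,680 × 0.00093 = $122.4624
City of Sagehill: $131,680 × 0.00217 = $285.7456
Windmere County: $131,680 × 0.0115 = $1,514.32
Maribel School District: $131,680 × 0.0198 = $2,607.264
Total = $4,529.792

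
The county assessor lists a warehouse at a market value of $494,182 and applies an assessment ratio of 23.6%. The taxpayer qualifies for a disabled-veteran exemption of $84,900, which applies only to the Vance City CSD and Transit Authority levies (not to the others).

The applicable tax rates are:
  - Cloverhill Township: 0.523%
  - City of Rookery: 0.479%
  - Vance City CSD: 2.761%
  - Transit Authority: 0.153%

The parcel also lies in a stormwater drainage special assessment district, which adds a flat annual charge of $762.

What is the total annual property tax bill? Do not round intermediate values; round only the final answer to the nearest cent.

$2,855.13

Assessed value = $494,182 × 0.236 = $116,626.952
Cloverhill Township: $116,626.952 × 0.00523 = $609.95895896
City of Rookery: $116,626.952 × 0.00479 = $558.64310008
Vance City CSD: ($116,626.952 − $84,900) × 0.02761 = $31,726.952 × 0.02761 = $875.98114472
Transit Authority: ($116,626.952 − $84,900) × 0.00153 = $31,726.952 × 0.00153 = $48.54223656
Levies subtotal = $2,093.12544032
Total = $2,093.12544032 + $762 = $2,855.12544032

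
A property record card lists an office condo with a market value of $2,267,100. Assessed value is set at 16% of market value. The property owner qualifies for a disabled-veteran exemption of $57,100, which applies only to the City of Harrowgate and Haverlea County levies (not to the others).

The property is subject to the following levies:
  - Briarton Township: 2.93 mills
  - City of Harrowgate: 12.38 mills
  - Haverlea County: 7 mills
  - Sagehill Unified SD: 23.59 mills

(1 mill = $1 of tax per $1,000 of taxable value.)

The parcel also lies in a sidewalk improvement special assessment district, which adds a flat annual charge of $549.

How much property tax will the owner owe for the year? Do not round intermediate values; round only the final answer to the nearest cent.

$16,091.98

Assessed value = $2,267,100 × 0.16 = $362,736
Briarton Township: $362,736 × 0.00293 = $1,062.81648
City of Harrowgate: ($362,736 − $57,100) × 0.01238 = $305,636 × 0.01238 = $3,783.77368
Haverlea County: ($362,736 − $57,100) × 0.007 = $305,636 × 0.007 = $2,139.452
Sagehill Unified SD: $362,736 × 0.02359 = $8,556.94224
Levies subtotal = $15,542.9844
Total = $15,542.9844 + $549 = $16,091.9844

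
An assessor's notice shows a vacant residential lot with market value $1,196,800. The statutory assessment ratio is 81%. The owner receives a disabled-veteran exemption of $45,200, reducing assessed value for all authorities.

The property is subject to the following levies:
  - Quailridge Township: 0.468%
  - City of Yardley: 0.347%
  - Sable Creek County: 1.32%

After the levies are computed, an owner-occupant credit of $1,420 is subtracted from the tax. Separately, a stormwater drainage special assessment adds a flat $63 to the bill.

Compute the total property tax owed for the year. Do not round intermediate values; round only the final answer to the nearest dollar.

Assessed value = $1,196,800 × 0.81 = $969,408
Taxable value = $969,408 − $45,200 = $924,208
Quailridge Township: $924,208 × 0.00468 = $4,325.29344
City of Yardley: $924,208 × 0.00347 = $3,207.00176
Sable Creek County: $924,208 × 0.0132 = $12,199.5456
Levies subtotal = $19,731.8408
After credit = $19,731.8408 − $1,420 = $18,311.8408
Total = $18,311.8408 + $63 = $18,374.8408

$18,375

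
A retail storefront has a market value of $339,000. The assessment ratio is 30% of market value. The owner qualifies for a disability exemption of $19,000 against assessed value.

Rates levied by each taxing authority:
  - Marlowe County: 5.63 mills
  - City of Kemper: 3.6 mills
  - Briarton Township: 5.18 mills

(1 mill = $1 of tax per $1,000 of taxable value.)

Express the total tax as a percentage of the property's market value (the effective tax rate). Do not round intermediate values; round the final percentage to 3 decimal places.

Assessed value = $339,000 × 0.3 = $101,700
Taxable value = $101,700 − $19,000 = $82,700
Marlowe County: $82,700 × 0.00563 = $465.601
City of Kemper: $82,700 × 0.0036 = $297.72
Briarton Township: $82,700 × 0.00518 = $428.386
Total tax = $1,191.707
Effective rate = $1,191.707 ÷ $339,000 = 0.352% of market value

0.352%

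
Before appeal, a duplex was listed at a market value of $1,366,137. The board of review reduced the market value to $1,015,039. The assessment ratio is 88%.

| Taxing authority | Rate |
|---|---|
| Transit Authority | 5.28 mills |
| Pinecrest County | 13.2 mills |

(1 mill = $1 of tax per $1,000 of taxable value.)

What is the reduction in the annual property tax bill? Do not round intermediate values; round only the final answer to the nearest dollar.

$5,710

Old assessed value = $1,366,137 × 0.88 = $1,202,200.56
New assessed value = $1,015,039 × 0.88 = $893,234.32
Combined rate = 0.00528 + 0.0132 = 0.01848
Old tax = $1,202,200.56 × 0.01848 = $22,216.6663488
New tax = $893,234.32 × 0.01848 = $16,506.9702336
Reduction = $22,216.6663488 − $16,506.9702336 = $5,709.6961152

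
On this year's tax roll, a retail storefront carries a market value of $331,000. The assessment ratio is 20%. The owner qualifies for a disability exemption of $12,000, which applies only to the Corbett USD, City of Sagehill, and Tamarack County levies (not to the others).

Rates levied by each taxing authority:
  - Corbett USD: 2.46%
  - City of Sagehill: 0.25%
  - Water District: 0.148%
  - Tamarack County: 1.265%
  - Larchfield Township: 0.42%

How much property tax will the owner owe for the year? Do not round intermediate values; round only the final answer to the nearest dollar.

$2,530

Assessed value = $331,000 × 0.2 = $66,200
Corbett USD: ($66,200 − $12,000) × 0.0246 = $54,200 × 0.0246 = $1,333.32
City of Sagehill: ($66,200 − $12,000) × 0.0025 = $54,200 × 0.0025 = $135.5
Water District: $66,200 × 0.00148 = $97.976
Tamarack County: ($66,200 − $12,000) × 0.01265 = $54,200 × 0.01265 = $685.63
Larchfield Township: $66,200 × 0.0042 = $278.04
Total = $2,530.466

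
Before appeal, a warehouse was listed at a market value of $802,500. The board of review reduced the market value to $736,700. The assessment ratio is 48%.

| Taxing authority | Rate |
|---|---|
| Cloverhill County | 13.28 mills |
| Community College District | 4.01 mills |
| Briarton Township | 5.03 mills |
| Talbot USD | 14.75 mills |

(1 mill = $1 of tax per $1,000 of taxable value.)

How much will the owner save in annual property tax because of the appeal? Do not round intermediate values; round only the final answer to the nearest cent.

$1,170.82

Old assessed value = $802,500 × 0.48 = $385,200
New assessed value = $736,700 × 0.48 = $353,616
Combined rate = 0.01328 + 0.00401 + 0.00503 + 0.01475 = 0.03707
Old tax = $385,200 × 0.03707 = $14,279.364
New tax = $353,616 × 0.03707 = $13,108.54512
Reduction = $14,279.364 − $13,108.54512 = $1,170.81888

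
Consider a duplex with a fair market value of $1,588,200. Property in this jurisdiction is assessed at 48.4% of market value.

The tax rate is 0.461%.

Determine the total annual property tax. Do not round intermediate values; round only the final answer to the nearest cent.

Assessed value = $1,588,200 × 0.484 = $768,688.8
Tax = $768,688.8 × 0.00461 = $3,543.655368

$3,543.66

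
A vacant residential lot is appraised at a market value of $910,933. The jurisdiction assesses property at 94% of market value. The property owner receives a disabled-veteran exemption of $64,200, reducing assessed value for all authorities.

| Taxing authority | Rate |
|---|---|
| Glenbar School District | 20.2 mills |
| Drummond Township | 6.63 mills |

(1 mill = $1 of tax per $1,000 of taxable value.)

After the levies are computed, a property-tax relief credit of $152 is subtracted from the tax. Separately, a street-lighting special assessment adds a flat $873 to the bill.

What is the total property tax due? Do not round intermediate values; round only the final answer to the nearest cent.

Assessed value = $910,933 × 0.94 = $856,277.02
Taxable value = $856,277.02 − $64,200 = $792,077.02
Glenbar School District: $792,077.02 × 0.0202 = $15,999.955804
Drummond Township: $792,077.02 × 0.00663 = $5,251.4706426
Levies subtotal = $21,251.4264466
After credit = $21,251.4264466 − $152 = $21,099.4264466
Total = $21,099.4264466 + $873 = $21,972.4264466

$21,972.43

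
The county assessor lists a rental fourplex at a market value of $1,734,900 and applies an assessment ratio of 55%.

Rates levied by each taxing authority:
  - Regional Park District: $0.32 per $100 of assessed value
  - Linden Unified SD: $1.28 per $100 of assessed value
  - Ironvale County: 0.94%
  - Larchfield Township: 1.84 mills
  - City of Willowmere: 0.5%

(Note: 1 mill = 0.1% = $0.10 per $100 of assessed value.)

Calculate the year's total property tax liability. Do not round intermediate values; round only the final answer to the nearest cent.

Assessed value = $1,734,900 × 0.55 = $954,195
Regional Park District: $954,195 × 0.0032 = $3,053.424
Linden Unified SD: $954,195 × 0.0128 = $12,213.696
Ironvale County: $954,195 × 0.0094 = $8,969.433
Larchfield Township: $954,195 × 0.00184 = $1,755.7188
City of Willowmere: $954,195 × 0.005 = $4,770.975
Total = $30,763.2468

$30,763.25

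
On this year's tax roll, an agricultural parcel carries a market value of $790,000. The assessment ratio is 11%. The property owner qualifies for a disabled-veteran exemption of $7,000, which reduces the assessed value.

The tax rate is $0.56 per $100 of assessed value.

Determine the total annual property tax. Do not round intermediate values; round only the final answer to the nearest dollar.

Assessed value = $790,000 × 0.11 = $86,900
Taxable value = $86,900 − $7,000 = $79,900
Tax = $79,900 × 0.0056 = $447.44

$447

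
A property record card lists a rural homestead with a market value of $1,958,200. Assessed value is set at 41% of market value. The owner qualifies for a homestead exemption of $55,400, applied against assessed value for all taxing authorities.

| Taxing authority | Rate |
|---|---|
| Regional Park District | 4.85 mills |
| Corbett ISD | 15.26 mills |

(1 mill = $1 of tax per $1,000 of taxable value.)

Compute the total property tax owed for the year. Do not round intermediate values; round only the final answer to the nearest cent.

Assessed value = $1,958,200 × 0.41 = $802,862
Taxable value = $802,862 − $55,400 = $747,462
Regional Park District: $747,462 × 0.00485 = $3,625.1907
Corbett ISD: $747,462 × 0.01526 = $11,406.27012
Total = $3,625.1907 + $11,406.27012 = $15,031.46082

$15,031.46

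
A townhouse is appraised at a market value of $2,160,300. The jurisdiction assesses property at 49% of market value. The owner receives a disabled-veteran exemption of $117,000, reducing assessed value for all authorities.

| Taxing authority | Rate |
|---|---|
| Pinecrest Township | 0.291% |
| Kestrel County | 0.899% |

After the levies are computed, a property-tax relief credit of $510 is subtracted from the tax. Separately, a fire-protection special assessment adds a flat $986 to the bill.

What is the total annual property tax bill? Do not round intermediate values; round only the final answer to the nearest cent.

Assessed value = $2,160,300 × 0.49 = $1,058,547
Taxable value = $1,058,547 − $117,000 = $941,547
Pinecrest Township: $941,547 × 0.00291 = $2,739.90177
Kestrel County: $941,547 × 0.00899 = $8,464.50753
Levies subtotal = $11,204.4093
After credit = $11,204.4093 − $510 = $10,694.4093
Total = $10,694.4093 + $986 = $11,680.4093

$11,680.41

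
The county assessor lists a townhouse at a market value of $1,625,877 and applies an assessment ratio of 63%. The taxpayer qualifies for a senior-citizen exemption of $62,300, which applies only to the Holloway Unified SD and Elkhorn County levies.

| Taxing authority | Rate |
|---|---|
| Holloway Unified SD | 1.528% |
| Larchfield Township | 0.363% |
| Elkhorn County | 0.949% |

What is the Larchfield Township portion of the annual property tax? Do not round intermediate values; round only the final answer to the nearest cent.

Assessed value = $1,625,877 × 0.63 = $1,024,302.51
Larchfield Township taxable value = $1,024,302.51 (exemption does not apply)
Larchfield Township levy = $1,024,302.51 × 0.00363 = $3,718.2181113

$3,718.22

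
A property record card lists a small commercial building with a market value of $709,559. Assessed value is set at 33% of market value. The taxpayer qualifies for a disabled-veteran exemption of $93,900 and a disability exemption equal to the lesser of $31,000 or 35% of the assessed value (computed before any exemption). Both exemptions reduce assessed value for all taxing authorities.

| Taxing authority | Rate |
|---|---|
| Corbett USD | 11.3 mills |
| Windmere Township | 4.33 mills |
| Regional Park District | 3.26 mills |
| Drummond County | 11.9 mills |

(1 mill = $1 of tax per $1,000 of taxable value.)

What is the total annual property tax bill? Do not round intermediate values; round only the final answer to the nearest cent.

$3,363.95

Assessed value = $709,559 × 0.33 = $234,154.47
Disability exemption = min($31,000, 35% × $234,154.47) = min($31,000, $81,954.0645) = $31,000 (dollar cap binds)
Taxable value = $234,154.47 − $93,900 − $31,000 = $109,254.47
Corbett USD: $109,254.47 × 0.0113 = $1,234.575511
Windmere Township: $109,254.47 × 0.00433 = $473.0718551
Regional Park District: $109,254.47 × 0.00326 = $356.1695722
Drummond County: $109,254.47 × 0.0119 = $1,300.128193
Total = $3,363.9451313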